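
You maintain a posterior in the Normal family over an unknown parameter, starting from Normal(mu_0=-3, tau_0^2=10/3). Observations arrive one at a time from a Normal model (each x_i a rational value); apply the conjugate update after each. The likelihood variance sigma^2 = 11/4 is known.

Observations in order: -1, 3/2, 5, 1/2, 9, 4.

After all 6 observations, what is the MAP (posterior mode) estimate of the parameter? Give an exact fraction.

661/273

obs 1: x=-1 → posterior Normal(-139/73, 110/73)
obs 2: x=3/2 → posterior Normal(-79/113, 110/113)
obs 3: x=5 → posterior Normal(121/153, 110/153)
obs 4: x=1/2 → posterior Normal(141/193, 110/193)
obs 5: x=9 → posterior Normal(501/233, 110/233)
obs 6: x=4 → posterior Normal(661/273, 110/273)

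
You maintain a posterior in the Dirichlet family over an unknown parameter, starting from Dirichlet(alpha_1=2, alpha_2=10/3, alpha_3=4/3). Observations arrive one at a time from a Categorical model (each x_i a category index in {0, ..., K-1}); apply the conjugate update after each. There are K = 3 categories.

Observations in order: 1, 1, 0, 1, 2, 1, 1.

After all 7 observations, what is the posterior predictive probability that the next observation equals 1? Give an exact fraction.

obs 1: x=1 → posterior Dirichlet(2, 13/3, 4/3)
obs 2: x=1 → posterior Dirichlet(2, 16/3, 4/3)
obs 3: x=0 → posterior Dirichlet(3, 16/3, 4/3)
obs 4: x=1 → posterior Dirichlet(3, 19/3, 4/3)
obs 5: x=2 → posterior Dirichlet(3, 19/3, 7/3)
obs 6: x=1 → posterior Dirichlet(3, 22/3, 7/3)
obs 7: x=1 → posterior Dirichlet(3, 25/3, 7/3)

25/41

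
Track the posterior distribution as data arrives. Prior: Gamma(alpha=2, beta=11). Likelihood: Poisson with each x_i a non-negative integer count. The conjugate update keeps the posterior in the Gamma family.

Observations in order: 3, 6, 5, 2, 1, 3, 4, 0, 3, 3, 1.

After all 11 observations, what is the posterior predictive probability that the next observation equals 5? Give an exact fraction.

obs 1: x=3 → posterior Gamma(5, 12)
obs 2: x=6 → posterior Gamma(11, 13)
obs 3: x=5 → posterior Gamma(16, 14)
obs 4: x=2 → posterior Gamma(18, 15)
obs 5: x=1 → posterior Gamma(19, 16)
obs 6: x=3 → posterior Gamma(22, 17)
obs 7: x=4 → posterior Gamma(26, 18)
obs 8: x=0 → posterior Gamma(26, 19)
obs 9: x=3 → posterior Gamma(29, 20)
obs 10: x=3 → posterior Gamma(32, 21)
obs 11: x=1 → posterior Gamma(33, 22)

86962566243780424091001656864058145892155621638144/5567468501746134532846058029734065138452687762629169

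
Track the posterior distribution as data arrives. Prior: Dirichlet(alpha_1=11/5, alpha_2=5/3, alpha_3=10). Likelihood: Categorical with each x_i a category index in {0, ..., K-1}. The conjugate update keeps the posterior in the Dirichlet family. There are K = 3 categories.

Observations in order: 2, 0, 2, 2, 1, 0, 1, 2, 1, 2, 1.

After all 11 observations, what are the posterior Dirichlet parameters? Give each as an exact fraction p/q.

obs 1: x=2 → posterior Dirichlet(11/5, 5/3, 11)
obs 2: x=0 → posterior Dirichlet(16/5, 5/3, 11)
obs 3: x=2 → posterior Dirichlet(16/5, 5/3, 12)
obs 4: x=2 → posterior Dirichlet(16/5, 5/3, 13)
obs 5: x=1 → posterior Dirichlet(16/5, 8/3, 13)
obs 6: x=0 → posterior Dirichlet(21/5, 8/3, 13)
obs 7: x=1 → posterior Dirichlet(21/5, 11/3, 13)
obs 8: x=2 → posterior Dirichlet(21/5, 11/3, 14)
obs 9: x=1 → posterior Dirichlet(21/5, 14/3, 14)
obs 10: x=2 → posterior Dirichlet(21/5, 14/3, 15)
obs 11: x=1 → posterior Dirichlet(21/5, 17/3, 15)

alpha_1=21/5, alpha_2=17/3, alpha_3=15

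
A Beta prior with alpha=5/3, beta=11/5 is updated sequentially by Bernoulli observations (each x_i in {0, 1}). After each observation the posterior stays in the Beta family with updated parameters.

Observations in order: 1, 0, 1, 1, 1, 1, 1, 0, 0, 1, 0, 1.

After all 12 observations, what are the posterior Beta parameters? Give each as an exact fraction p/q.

alpha=29/3, beta=31/5

obs 1: x=1 → posterior Beta(8/3, 11/5)
obs 2: x=0 → posterior Beta(8/3, 16/5)
obs 3: x=1 → posterior Beta(11/3, 16/5)
obs 4: x=1 → posterior Beta(14/3, 16/5)
obs 5: x=1 → posterior Beta(17/3, 16/5)
obs 6: x=1 → posterior Beta(20/3, 16/5)
obs 7: x=1 → posterior Beta(23/3, 16/5)
obs 8: x=0 → posterior Beta(23/3, 21/5)
obs 9: x=0 → posterior Beta(23/3, 26/5)
obs 10: x=1 → posterior Beta(26/3, 26/5)
obs 11: x=0 → posterior Beta(26/3, 31/5)
obs 12: x=1 → posterior Beta(29/3, 31/5)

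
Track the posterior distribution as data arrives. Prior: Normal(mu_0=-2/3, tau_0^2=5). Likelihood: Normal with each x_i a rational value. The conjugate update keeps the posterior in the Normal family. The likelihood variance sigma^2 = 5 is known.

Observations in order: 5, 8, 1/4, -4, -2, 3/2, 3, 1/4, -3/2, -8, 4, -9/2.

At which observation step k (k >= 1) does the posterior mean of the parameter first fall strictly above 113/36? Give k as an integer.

obs 1: x=5 → posterior Normal(13/6, 5/2)
obs 2: x=8 → posterior Normal(37/9, 5/3)
obs 3: x=1/4 → posterior Normal(151/48, 5/4)
obs 4: x=-4 → posterior Normal(103/60, 1)
obs 5: x=-2 → posterior Normal(79/72, 5/6)
obs 6: x=3/2 → posterior Normal(97/84, 5/7)
obs 7: x=3 → posterior Normal(133/96, 5/8)
obs 8: x=1/4 → posterior Normal(34/27, 5/9)
obs 9: x=-3/2 → posterior Normal(59/60, 1/2)
obs 10: x=-8 → posterior Normal(1/6, 5/11)
obs 11: x=4 → posterior Normal(35/72, 5/12)
obs 12: x=-9/2 → posterior Normal(4/39, 5/13)

k = 2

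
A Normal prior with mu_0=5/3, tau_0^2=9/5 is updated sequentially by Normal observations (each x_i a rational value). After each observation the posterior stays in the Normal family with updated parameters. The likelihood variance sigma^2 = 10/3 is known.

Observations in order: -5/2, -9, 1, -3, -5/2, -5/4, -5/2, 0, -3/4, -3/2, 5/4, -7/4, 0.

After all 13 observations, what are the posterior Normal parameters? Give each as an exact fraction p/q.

obs 1: x=-5/2 → posterior Normal(95/462, 90/77)
obs 2: x=-9 → posterior Normal(-1363/624, 45/52)
obs 3: x=1 → posterior Normal(-1201/786, 90/131)
obs 4: x=-3 → posterior Normal(-1687/948, 45/79)
obs 5: x=-5/2 → posterior Normal(-1046/555, 18/37)
obs 6: x=-5/4 → posterior Normal(-4589/2544, 45/106)
obs 7: x=-5/2 → posterior Normal(-5399/2868, 90/239)
obs 8: x=0 → posterior Normal(-5399/3192, 45/133)
obs 9: x=-3/4 → posterior Normal(-2821/1758, 90/293)
obs 10: x=-3/2 → posterior Normal(-383/240, 9/32)
obs 11: x=5/4 → posterior Normal(-5723/4164, 90/347)
obs 12: x=-7/4 → posterior Normal(-185/132, 45/187)
obs 13: x=0 → posterior Normal(-3145/2406, 90/401)

mu_0=-3145/2406, tau_0^2=90/401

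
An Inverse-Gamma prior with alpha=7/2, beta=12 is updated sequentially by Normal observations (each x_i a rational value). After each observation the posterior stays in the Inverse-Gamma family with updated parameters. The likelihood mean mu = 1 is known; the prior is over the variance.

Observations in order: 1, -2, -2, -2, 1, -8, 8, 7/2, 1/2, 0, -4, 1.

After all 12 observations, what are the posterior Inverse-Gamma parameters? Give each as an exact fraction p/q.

alpha=19/2, beta=427/4

obs 1: x=1 → posterior Inverse-Gamma(4, 12)
obs 2: x=-2 → posterior Inverse-Gamma(9/2, 33/2)
obs 3: x=-2 → posterior Inverse-Gamma(5, 21)
obs 4: x=-2 → posterior Inverse-Gamma(11/2, 51/2)
obs 5: x=1 → posterior Inverse-Gamma(6, 51/2)
obs 6: x=-8 → posterior Inverse-Gamma(13/2, 66)
obs 7: x=8 → posterior Inverse-Gamma(7, 181/2)
obs 8: x=7/2 → posterior Inverse-Gamma(15/2, 749/8)
obs 9: x=1/2 → posterior Inverse-Gamma(8, 375/4)
obs 10: x=0 → posterior Inverse-Gamma(17/2, 377/4)
obs 11: x=-4 → posterior Inverse-Gamma(9, 427/4)
obs 12: x=1 → posterior Inverse-Gamma(19/2, 427/4)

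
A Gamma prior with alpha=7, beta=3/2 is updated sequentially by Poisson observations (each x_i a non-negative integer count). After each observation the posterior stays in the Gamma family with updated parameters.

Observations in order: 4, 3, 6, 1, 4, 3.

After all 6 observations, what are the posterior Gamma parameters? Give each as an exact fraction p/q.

alpha=28, beta=15/2

obs 1: x=4 → posterior Gamma(11, 5/2)
obs 2: x=3 → posterior Gamma(14, 7/2)
obs 3: x=6 → posterior Gamma(20, 9/2)
obs 4: x=1 → posterior Gamma(21, 11/2)
obs 5: x=4 → posterior Gamma(25, 13/2)
obs 6: x=3 → posterior Gamma(28, 15/2)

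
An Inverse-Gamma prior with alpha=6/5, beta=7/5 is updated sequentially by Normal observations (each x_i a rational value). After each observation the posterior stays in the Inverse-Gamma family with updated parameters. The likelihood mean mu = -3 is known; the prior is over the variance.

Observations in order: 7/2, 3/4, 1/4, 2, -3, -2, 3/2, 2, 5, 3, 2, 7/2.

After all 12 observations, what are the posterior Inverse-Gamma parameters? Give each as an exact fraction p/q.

obs 1: x=7/2 → posterior Inverse-Gamma(17/10, 901/40)
obs 2: x=3/4 → posterior Inverse-Gamma(11/5, 4729/160)
obs 3: x=1/4 → posterior Inverse-Gamma(27/10, 2787/80)
obs 4: x=2 → posterior Inverse-Gamma(16/5, 3787/80)
obs 5: x=-3 → posterior Inverse-Gamma(37/10, 3787/80)
obs 6: x=-2 → posterior Inverse-Gamma(21/5, 3827/80)
obs 7: x=3/2 → posterior Inverse-Gamma(47/10, 4637/80)
obs 8: x=2 → posterior Inverse-Gamma(26/5, 5637/80)
obs 9: x=5 → posterior Inverse-Gamma(57/10, 8197/80)
obs 10: x=3 → posterior Inverse-Gamma(31/5, 9637/80)
obs 11: x=2 → posterior Inverse-Gamma(67/10, 10637/80)
obs 12: x=7/2 → posterior Inverse-Gamma(36/5, 12327/80)

alpha=36/5, beta=12327/80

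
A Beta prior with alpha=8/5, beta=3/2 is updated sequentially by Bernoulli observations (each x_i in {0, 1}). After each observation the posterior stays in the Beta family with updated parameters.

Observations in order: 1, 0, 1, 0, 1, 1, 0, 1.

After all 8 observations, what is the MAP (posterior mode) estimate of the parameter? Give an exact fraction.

8/13

obs 1: x=1 → posterior Beta(13/5, 3/2)
obs 2: x=0 → posterior Beta(13/5, 5/2)
obs 3: x=1 → posterior Beta(18/5, 5/2)
obs 4: x=0 → posterior Beta(18/5, 7/2)
obs 5: x=1 → posterior Beta(23/5, 7/2)
obs 6: x=1 → posterior Beta(28/5, 7/2)
obs 7: x=0 → posterior Beta(28/5, 9/2)
obs 8: x=1 → posterior Beta(33/5, 9/2)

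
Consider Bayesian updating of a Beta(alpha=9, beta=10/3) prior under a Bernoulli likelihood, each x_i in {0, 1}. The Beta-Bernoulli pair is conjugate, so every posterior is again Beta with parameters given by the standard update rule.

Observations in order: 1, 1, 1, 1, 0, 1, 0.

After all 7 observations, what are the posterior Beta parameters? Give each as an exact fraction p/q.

obs 1: x=1 → posterior Beta(10, 10/3)
obs 2: x=1 → posterior Beta(11, 10/3)
obs 3: x=1 → posterior Beta(12, 10/3)
obs 4: x=1 → posterior Beta(13, 10/3)
obs 5: x=0 → posterior Beta(13, 13/3)
obs 6: x=1 → posterior Beta(14, 13/3)
obs 7: x=0 → posterior Beta(14, 16/3)

alpha=14, beta=16/3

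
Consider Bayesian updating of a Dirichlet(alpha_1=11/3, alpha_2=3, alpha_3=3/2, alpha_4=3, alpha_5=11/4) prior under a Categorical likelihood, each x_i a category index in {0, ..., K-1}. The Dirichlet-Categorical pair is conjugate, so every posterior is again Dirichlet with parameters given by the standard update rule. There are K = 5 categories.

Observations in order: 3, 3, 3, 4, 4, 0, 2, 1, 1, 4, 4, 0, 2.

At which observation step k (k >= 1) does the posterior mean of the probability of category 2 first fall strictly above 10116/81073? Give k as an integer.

k = 13

obs 1: x=3 → posterior Dirichlet(11/3, 3, 3/2, 4, 11/4)
obs 2: x=3 → posterior Dirichlet(11/3, 3, 3/2, 5, 11/4)
obs 3: x=3 → posterior Dirichlet(11/3, 3, 3/2, 6, 11/4)
obs 4: x=4 → posterior Dirichlet(11/3, 3, 3/2, 6, 15/4)
obs 5: x=4 → posterior Dirichlet(11/3, 3, 3/2, 6, 19/4)
obs 6: x=0 → posterior Dirichlet(14/3, 3, 3/2, 6, 19/4)
obs 7: x=2 → posterior Dirichlet(14/3, 3, 5/2, 6, 19/4)
obs 8: x=1 → posterior Dirichlet(14/3, 4, 5/2, 6, 19/4)
obs 9: x=1 → posterior Dirichlet(14/3, 5, 5/2, 6, 19/4)
obs 10: x=4 → posterior Dirichlet(14/3, 5, 5/2, 6, 23/4)
obs 11: x=4 → posterior Dirichlet(14/3, 5, 5/2, 6, 27/4)
obs 12: x=0 → posterior Dirichlet(17/3, 5, 5/2, 6, 27/4)
obs 13: x=2 → posterior Dirichlet(17/3, 5, 7/2, 6, 27/4)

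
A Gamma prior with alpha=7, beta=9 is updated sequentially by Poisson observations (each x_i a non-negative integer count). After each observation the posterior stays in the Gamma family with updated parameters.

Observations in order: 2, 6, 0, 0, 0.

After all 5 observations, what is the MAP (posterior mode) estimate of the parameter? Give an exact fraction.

1

obs 1: x=2 → posterior Gamma(9, 10)
obs 2: x=6 → posterior Gamma(15, 11)
obs 3: x=0 → posterior Gamma(15, 12)
obs 4: x=0 → posterior Gamma(15, 13)
obs 5: x=0 → posterior Gamma(15, 14)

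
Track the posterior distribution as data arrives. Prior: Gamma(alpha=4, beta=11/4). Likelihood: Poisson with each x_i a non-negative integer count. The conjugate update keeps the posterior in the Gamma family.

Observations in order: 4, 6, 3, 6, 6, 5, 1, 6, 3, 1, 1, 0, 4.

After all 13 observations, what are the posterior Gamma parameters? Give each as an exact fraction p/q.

obs 1: x=4 → posterior Gamma(8, 15/4)
obs 2: x=6 → posterior Gamma(14, 19/4)
obs 3: x=3 → posterior Gamma(17, 23/4)
obs 4: x=6 → posterior Gamma(23, 27/4)
obs 5: x=6 → posterior Gamma(29, 31/4)
obs 6: x=5 → posterior Gamma(34, 35/4)
obs 7: x=1 → posterior Gamma(35, 39/4)
obs 8: x=6 → posterior Gamma(41, 43/4)
obs 9: x=3 → posterior Gamma(44, 47/4)
obs 10: x=1 → posterior Gamma(45, 51/4)
obs 11: x=1 → posterior Gamma(46, 55/4)
obs 12: x=0 → posterior Gamma(46, 59/4)
obs 13: x=4 → posterior Gamma(50, 63/4)

alpha=50, beta=63/4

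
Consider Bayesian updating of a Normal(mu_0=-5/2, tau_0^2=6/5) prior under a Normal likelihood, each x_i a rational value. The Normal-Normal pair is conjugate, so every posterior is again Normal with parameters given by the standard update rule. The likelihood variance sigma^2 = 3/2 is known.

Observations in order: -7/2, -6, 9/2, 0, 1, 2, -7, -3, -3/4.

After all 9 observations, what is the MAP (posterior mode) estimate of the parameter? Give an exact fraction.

-127/82

obs 1: x=-7/2 → posterior Normal(-53/18, 2/3)
obs 2: x=-6 → posterior Normal(-101/26, 6/13)
obs 3: x=9/2 → posterior Normal(-65/34, 6/17)
obs 4: x=0 → posterior Normal(-65/42, 2/7)
obs 5: x=1 → posterior Normal(-57/50, 6/25)
obs 6: x=2 → posterior Normal(-41/58, 6/29)
obs 7: x=-7 → posterior Normal(-97/66, 2/11)
obs 8: x=-3 → posterior Normal(-121/74, 6/37)
obs 9: x=-3/4 → posterior Normal(-127/82, 6/41)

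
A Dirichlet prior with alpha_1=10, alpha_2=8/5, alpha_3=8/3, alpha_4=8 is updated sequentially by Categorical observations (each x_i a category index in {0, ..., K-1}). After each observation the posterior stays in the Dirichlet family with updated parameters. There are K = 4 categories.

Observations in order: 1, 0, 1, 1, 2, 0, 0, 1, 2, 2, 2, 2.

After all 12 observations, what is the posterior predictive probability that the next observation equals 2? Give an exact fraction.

obs 1: x=1 → posterior Dirichlet(10, 13/5, 8/3, 8)
obs 2: x=0 → posterior Dirichlet(11, 13/5, 8/3, 8)
obs 3: x=1 → posterior Dirichlet(11, 18/5, 8/3, 8)
obs 4: x=1 → posterior Dirichlet(11, 23/5, 8/3, 8)
obs 5: x=2 → posterior Dirichlet(11, 23/5, 11/3, 8)
obs 6: x=0 → posterior Dirichlet(12, 23/5, 11/3, 8)
obs 7: x=0 → posterior Dirichlet(13, 23/5, 11/3, 8)
obs 8: x=1 → posterior Dirichlet(13, 28/5, 11/3, 8)
obs 9: x=2 → posterior Dirichlet(13, 28/5, 14/3, 8)
obs 10: x=2 → posterior Dirichlet(13, 28/5, 17/3, 8)
obs 11: x=2 → posterior Dirichlet(13, 28/5, 20/3, 8)
obs 12: x=2 → posterior Dirichlet(13, 28/5, 23/3, 8)

115/514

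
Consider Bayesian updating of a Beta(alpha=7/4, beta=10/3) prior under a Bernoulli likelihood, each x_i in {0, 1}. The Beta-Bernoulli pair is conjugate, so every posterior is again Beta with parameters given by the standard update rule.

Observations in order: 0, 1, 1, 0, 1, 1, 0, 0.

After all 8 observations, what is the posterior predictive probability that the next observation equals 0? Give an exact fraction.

88/157

obs 1: x=0 → posterior Beta(7/4, 13/3)
obs 2: x=1 → posterior Beta(11/4, 13/3)
obs 3: x=1 → posterior Beta(15/4, 13/3)
obs 4: x=0 → posterior Beta(15/4, 16/3)
obs 5: x=1 → posterior Beta(19/4, 16/3)
obs 6: x=1 → posterior Beta(23/4, 16/3)
obs 7: x=0 → posterior Beta(23/4, 19/3)
obs 8: x=0 → posterior Beta(23/4, 22/3)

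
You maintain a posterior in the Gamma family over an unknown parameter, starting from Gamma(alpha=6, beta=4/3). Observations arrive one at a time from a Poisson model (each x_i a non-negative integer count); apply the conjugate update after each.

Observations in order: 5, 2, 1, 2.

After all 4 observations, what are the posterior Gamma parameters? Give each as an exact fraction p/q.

alpha=16, beta=16/3

obs 1: x=5 → posterior Gamma(11, 7/3)
obs 2: x=2 → posterior Gamma(13, 10/3)
obs 3: x=1 → posterior Gamma(14, 13/3)
obs 4: x=2 → posterior Gamma(16, 16/3)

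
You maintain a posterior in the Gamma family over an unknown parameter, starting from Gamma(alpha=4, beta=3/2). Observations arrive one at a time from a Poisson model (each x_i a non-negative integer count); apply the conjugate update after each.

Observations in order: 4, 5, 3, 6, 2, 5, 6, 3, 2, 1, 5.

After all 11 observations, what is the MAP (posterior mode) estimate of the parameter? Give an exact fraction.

obs 1: x=4 → posterior Gamma(8, 5/2)
obs 2: x=5 → posterior Gamma(13, 7/2)
obs 3: x=3 → posterior Gamma(16, 9/2)
obs 4: x=6 → posterior Gamma(22, 11/2)
obs 5: x=2 → posterior Gamma(24, 13/2)
obs 6: x=5 → posterior Gamma(29, 15/2)
obs 7: x=6 → posterior Gamma(35, 17/2)
obs 8: x=3 → posterior Gamma(38, 19/2)
obs 9: x=2 → posterior Gamma(40, 21/2)
obs 10: x=1 → posterior Gamma(41, 23/2)
obs 11: x=5 → posterior Gamma(46, 25/2)

18/5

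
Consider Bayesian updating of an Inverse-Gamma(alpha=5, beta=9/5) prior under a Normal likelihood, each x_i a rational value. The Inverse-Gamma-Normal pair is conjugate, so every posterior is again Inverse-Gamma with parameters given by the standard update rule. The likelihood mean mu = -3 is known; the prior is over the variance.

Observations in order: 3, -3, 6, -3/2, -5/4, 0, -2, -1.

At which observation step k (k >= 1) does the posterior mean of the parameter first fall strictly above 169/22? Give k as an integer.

obs 1: x=3 → posterior Inverse-Gamma(11/2, 99/5)
obs 2: x=-3 → posterior Inverse-Gamma(6, 99/5)
obs 3: x=6 → posterior Inverse-Gamma(13/2, 603/10)
obs 4: x=-3/2 → posterior Inverse-Gamma(7, 2457/40)
obs 5: x=-5/4 → posterior Inverse-Gamma(15/2, 10073/160)
obs 6: x=0 → posterior Inverse-Gamma(8, 10793/160)
obs 7: x=-2 → posterior Inverse-Gamma(17/2, 10873/160)
obs 8: x=-1 → posterior Inverse-Gamma(9, 11193/160)

k = 3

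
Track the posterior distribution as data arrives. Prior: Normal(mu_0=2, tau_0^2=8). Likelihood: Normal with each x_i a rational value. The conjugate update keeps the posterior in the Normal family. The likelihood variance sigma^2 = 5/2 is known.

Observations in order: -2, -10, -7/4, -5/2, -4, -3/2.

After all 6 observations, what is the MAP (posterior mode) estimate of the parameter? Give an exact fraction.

obs 1: x=-2 → posterior Normal(-22/21, 40/21)
obs 2: x=-10 → posterior Normal(-182/37, 40/37)
obs 3: x=-7/4 → posterior Normal(-210/53, 40/53)
obs 4: x=-5/2 → posterior Normal(-250/69, 40/69)
obs 5: x=-4 → posterior Normal(-314/85, 8/17)
obs 6: x=-3/2 → posterior Normal(-338/101, 40/101)

-338/101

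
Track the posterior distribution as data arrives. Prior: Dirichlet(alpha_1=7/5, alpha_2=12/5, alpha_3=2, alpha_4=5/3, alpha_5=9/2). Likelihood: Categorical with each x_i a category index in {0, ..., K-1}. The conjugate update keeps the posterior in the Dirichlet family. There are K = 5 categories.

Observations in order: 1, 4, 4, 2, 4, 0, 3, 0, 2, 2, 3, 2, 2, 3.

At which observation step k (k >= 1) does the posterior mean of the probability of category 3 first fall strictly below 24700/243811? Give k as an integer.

obs 1: x=1 → posterior Dirichlet(7/5, 17/5, 2, 5/3, 9/2)
obs 2: x=4 → posterior Dirichlet(7/5, 17/5, 2, 5/3, 11/2)
obs 3: x=4 → posterior Dirichlet(7/5, 17/5, 2, 5/3, 13/2)
obs 4: x=2 → posterior Dirichlet(7/5, 17/5, 3, 5/3, 13/2)
obs 5: x=4 → posterior Dirichlet(7/5, 17/5, 3, 5/3, 15/2)
obs 6: x=0 → posterior Dirichlet(12/5, 17/5, 3, 5/3, 15/2)
obs 7: x=3 → posterior Dirichlet(12/5, 17/5, 3, 8/3, 15/2)
obs 8: x=0 → posterior Dirichlet(17/5, 17/5, 3, 8/3, 15/2)
obs 9: x=2 → posterior Dirichlet(17/5, 17/5, 4, 8/3, 15/2)
obs 10: x=2 → posterior Dirichlet(17/5, 17/5, 5, 8/3, 15/2)
obs 11: x=3 → posterior Dirichlet(17/5, 17/5, 5, 11/3, 15/2)
obs 12: x=2 → posterior Dirichlet(17/5, 17/5, 6, 11/3, 15/2)
obs 13: x=2 → posterior Dirichlet(17/5, 17/5, 7, 11/3, 15/2)
obs 14: x=3 → posterior Dirichlet(17/5, 17/5, 7, 14/3, 15/2)

k = 5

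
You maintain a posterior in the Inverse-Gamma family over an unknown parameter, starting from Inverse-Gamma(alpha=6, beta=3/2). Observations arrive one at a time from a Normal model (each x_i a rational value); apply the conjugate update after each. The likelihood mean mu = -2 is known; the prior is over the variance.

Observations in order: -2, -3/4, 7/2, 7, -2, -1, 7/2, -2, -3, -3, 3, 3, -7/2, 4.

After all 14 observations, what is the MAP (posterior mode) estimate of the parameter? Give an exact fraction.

3797/448

obs 1: x=-2 → posterior Inverse-Gamma(13/2, 3/2)
obs 2: x=-3/4 → posterior Inverse-Gamma(7, 73/32)
obs 3: x=7/2 → posterior Inverse-Gamma(15/2, 557/32)
obs 4: x=7 → posterior Inverse-Gamma(8, 1853/32)
obs 5: x=-2 → posterior Inverse-Gamma(17/2, 1853/32)
obs 6: x=-1 → posterior Inverse-Gamma(9, 1869/32)
obs 7: x=7/2 → posterior Inverse-Gamma(19/2, 2353/32)
obs 8: x=-2 → posterior Inverse-Gamma(10, 2353/32)
obs 9: x=-3 → posterior Inverse-Gamma(21/2, 2369/32)
obs 10: x=-3 → posterior Inverse-Gamma(11, 2385/32)
obs 11: x=3 → posterior Inverse-Gamma(23/2, 2785/32)
obs 12: x=3 → posterior Inverse-Gamma(12, 3185/32)
obs 13: x=-7/2 → posterior Inverse-Gamma(25/2, 3221/32)
obs 14: x=4 → posterior Inverse-Gamma(13, 3797/32)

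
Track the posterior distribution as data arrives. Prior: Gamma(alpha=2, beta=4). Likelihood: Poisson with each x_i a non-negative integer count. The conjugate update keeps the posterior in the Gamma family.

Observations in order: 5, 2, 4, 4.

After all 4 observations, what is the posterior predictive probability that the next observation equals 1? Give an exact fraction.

obs 1: x=5 → posterior Gamma(7, 5)
obs 2: x=2 → posterior Gamma(9, 6)
obs 3: x=4 → posterior Gamma(13, 7)
obs 4: x=4 → posterior Gamma(17, 8)

38280596832649216/150094635296999121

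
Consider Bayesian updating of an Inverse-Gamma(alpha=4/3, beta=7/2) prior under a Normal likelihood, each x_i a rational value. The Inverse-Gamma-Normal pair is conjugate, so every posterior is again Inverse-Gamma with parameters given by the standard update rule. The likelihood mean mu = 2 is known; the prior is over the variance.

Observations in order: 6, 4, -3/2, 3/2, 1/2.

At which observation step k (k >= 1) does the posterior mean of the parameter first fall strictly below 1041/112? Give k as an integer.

obs 1: x=6 → posterior Inverse-Gamma(11/6, 23/2)
obs 2: x=4 → posterior Inverse-Gamma(7/3, 27/2)
obs 3: x=-3/2 → posterior Inverse-Gamma(17/6, 157/8)
obs 4: x=3/2 → posterior Inverse-Gamma(10/3, 79/4)
obs 5: x=1/2 → posterior Inverse-Gamma(23/6, 167/8)

k = 4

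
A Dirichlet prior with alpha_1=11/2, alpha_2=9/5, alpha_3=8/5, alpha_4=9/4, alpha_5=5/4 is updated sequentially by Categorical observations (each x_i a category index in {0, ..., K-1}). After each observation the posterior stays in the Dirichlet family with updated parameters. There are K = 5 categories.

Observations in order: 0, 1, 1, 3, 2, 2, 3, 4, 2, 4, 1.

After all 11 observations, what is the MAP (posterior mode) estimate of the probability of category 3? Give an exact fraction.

65/368

obs 1: x=0 → posterior Dirichlet(13/2, 9/5, 8/5, 9/4, 5/4)
obs 2: x=1 → posterior Dirichlet(13/2, 14/5, 8/5, 9/4, 5/4)
obs 3: x=1 → posterior Dirichlet(13/2, 19/5, 8/5, 9/4, 5/4)
obs 4: x=3 → posterior Dirichlet(13/2, 19/5, 8/5, 13/4, 5/4)
obs 5: x=2 → posterior Dirichlet(13/2, 19/5, 13/5, 13/4, 5/4)
obs 6: x=2 → posterior Dirichlet(13/2, 19/5, 18/5, 13/4, 5/4)
obs 7: x=3 → posterior Dirichlet(13/2, 19/5, 18/5, 17/4, 5/4)
obs 8: x=4 → posterior Dirichlet(13/2, 19/5, 18/5, 17/4, 9/4)
obs 9: x=2 → posterior Dirichlet(13/2, 19/5, 23/5, 17/4, 9/4)
obs 10: x=4 → posterior Dirichlet(13/2, 19/5, 23/5, 17/4, 13/4)
obs 11: x=1 → posterior Dirichlet(13/2, 24/5, 23/5, 17/4, 13/4)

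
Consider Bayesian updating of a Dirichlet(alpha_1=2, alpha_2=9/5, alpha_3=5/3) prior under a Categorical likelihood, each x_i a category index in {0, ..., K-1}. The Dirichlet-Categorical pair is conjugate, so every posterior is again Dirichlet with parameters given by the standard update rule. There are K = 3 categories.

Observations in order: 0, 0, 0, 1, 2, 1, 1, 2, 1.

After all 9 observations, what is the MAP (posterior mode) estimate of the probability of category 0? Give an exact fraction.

15/43

obs 1: x=0 → posterior Dirichlet(3, 9/5, 5/3)
obs 2: x=0 → posterior Dirichlet(4, 9/5, 5/3)
obs 3: x=0 → posterior Dirichlet(5, 9/5, 5/3)
obs 4: x=1 → posterior Dirichlet(5, 14/5, 5/3)
obs 5: x=2 → posterior Dirichlet(5, 14/5, 8/3)
obs 6: x=1 → posterior Dirichlet(5, 19/5, 8/3)
obs 7: x=1 → posterior Dirichlet(5, 24/5, 8/3)
obs 8: x=2 → posterior Dirichlet(5, 24/5, 11/3)
obs 9: x=1 → posterior Dirichlet(5, 29/5, 11/3)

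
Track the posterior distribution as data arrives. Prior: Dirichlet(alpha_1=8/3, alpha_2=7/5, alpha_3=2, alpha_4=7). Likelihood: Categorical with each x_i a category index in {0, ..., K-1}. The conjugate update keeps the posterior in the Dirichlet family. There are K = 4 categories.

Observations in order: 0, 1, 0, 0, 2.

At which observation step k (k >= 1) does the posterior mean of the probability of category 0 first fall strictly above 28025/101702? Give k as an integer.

k = 3

obs 1: x=0 → posterior Dirichlet(11/3, 7/5, 2, 7)
obs 2: x=1 → posterior Dirichlet(11/3, 12/5, 2, 7)
obs 3: x=0 → posterior Dirichlet(14/3, 12/5, 2, 7)
obs 4: x=0 → posterior Dirichlet(17/3, 12/5, 2, 7)
obs 5: x=2 → posterior Dirichlet(17/3, 12/5, 3, 7)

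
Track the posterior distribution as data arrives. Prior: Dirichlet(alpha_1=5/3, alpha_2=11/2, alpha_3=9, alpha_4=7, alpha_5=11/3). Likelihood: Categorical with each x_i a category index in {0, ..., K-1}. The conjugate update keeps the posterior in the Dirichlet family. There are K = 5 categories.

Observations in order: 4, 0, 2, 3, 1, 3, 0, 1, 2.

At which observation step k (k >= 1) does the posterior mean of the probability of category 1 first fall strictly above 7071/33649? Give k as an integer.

obs 1: x=4 → posterior Dirichlet(5/3, 11/2, 9, 7, 14/3)
obs 2: x=0 → posterior Dirichlet(8/3, 11/2, 9, 7, 14/3)
obs 3: x=2 → posterior Dirichlet(8/3, 11/2, 10, 7, 14/3)
obs 4: x=3 → posterior Dirichlet(8/3, 11/2, 10, 8, 14/3)
obs 5: x=1 → posterior Dirichlet(8/3, 13/2, 10, 8, 14/3)
obs 6: x=3 → posterior Dirichlet(8/3, 13/2, 10, 9, 14/3)
obs 7: x=0 → posterior Dirichlet(11/3, 13/2, 10, 9, 14/3)
obs 8: x=1 → posterior Dirichlet(11/3, 15/2, 10, 9, 14/3)
obs 9: x=2 → posterior Dirichlet(11/3, 15/2, 11, 9, 14/3)

k = 8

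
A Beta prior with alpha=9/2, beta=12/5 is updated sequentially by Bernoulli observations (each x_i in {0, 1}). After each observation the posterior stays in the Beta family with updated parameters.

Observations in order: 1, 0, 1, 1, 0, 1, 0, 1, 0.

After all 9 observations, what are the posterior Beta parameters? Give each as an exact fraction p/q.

alpha=19/2, beta=32/5

obs 1: x=1 → posterior Beta(11/2, 12/5)
obs 2: x=0 → posterior Beta(11/2, 17/5)
obs 3: x=1 → posterior Beta(13/2, 17/5)
obs 4: x=1 → posterior Beta(15/2, 17/5)
obs 5: x=0 → posterior Beta(15/2, 22/5)
obs 6: x=1 → posterior Beta(17/2, 22/5)
obs 7: x=0 → posterior Beta(17/2, 27/5)
obs 8: x=1 → posterior Beta(19/2, 27/5)
obs 9: x=0 → posterior Beta(19/2, 32/5)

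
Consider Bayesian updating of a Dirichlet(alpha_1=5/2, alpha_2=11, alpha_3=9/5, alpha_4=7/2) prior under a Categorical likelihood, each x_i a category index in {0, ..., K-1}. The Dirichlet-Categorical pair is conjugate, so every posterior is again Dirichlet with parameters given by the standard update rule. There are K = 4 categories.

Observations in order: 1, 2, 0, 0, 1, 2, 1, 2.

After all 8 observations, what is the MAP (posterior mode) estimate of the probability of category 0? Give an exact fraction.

35/228

obs 1: x=1 → posterior Dirichlet(5/2, 12, 9/5, 7/2)
obs 2: x=2 → posterior Dirichlet(5/2, 12, 14/5, 7/2)
obs 3: x=0 → posterior Dirichlet(7/2, 12, 14/5, 7/2)
obs 4: x=0 → posterior Dirichlet(9/2, 12, 14/5, 7/2)
obs 5: x=1 → posterior Dirichlet(9/2, 13, 14/5, 7/2)
obs 6: x=2 → posterior Dirichlet(9/2, 13, 19/5, 7/2)
obs 7: x=1 → posterior Dirichlet(9/2, 14, 19/5, 7/2)
obs 8: x=2 → posterior Dirichlet(9/2, 14, 24/5, 7/2)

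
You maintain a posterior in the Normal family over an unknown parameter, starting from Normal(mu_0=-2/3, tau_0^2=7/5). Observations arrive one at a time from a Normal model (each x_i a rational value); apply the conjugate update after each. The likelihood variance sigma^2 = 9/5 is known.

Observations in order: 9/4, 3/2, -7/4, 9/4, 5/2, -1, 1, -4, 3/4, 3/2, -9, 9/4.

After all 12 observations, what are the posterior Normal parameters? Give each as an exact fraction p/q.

mu_0=-73/372, tau_0^2=21/155

obs 1: x=9/4 → posterior Normal(39/64, 63/80)
obs 2: x=3/2 → posterior Normal(81/92, 63/115)
obs 3: x=-7/4 → posterior Normal(4/15, 21/50)
obs 4: x=9/4 → posterior Normal(95/148, 63/185)
obs 5: x=5/2 → posterior Normal(15/16, 63/220)
obs 6: x=-1 → posterior Normal(137/204, 21/85)
obs 7: x=1 → posterior Normal(165/232, 63/290)
obs 8: x=-4 → posterior Normal(53/260, 63/325)
obs 9: x=3/4 → posterior Normal(37/144, 7/40)
obs 10: x=3/2 → posterior Normal(29/79, 63/395)
obs 11: x=-9 → posterior Normal(-17/43, 63/430)
obs 12: x=9/4 → posterior Normal(-73/372, 21/155)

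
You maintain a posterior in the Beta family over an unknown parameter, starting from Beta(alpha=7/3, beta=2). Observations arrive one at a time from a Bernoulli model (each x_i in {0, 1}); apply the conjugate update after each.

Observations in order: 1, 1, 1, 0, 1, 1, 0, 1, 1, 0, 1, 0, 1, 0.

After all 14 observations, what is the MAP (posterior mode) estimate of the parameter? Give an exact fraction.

obs 1: x=1 → posterior Beta(10/3, 2)
obs 2: x=1 → posterior Beta(13/3, 2)
obs 3: x=1 → posterior Beta(16/3, 2)
obs 4: x=0 → posterior Beta(16/3, 3)
obs 5: x=1 → posterior Beta(19/3, 3)
obs 6: x=1 → posterior Beta(22/3, 3)
obs 7: x=0 → posterior Beta(22/3, 4)
obs 8: x=1 → posterior Beta(25/3, 4)
obs 9: x=1 → posterior Beta(28/3, 4)
obs 10: x=0 → posterior Beta(28/3, 5)
obs 11: x=1 → posterior Beta(31/3, 5)
obs 12: x=0 → posterior Beta(31/3, 6)
obs 13: x=1 → posterior Beta(34/3, 6)
obs 14: x=0 → posterior Beta(34/3, 7)

31/49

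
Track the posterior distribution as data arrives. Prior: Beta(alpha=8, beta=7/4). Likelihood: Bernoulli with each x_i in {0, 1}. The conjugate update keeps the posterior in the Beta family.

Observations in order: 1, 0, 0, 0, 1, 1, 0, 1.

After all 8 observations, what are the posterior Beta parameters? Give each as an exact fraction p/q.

alpha=12, beta=23/4

obs 1: x=1 → posterior Beta(9, 7/4)
obs 2: x=0 → posterior Beta(9, 11/4)
obs 3: x=0 → posterior Beta(9, 15/4)
obs 4: x=0 → posterior Beta(9, 19/4)
obs 5: x=1 → posterior Beta(10, 19/4)
obs 6: x=1 → posterior Beta(11, 19/4)
obs 7: x=0 → posterior Beta(11, 23/4)
obs 8: x=1 → posterior Beta(12, 23/4)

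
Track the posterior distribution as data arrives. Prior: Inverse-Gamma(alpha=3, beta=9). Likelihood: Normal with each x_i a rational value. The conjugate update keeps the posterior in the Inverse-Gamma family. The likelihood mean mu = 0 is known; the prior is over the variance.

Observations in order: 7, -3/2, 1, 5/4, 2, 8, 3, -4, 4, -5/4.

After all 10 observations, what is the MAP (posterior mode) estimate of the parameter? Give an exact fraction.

1459/144

obs 1: x=7 → posterior Inverse-Gamma(7/2, 67/2)
obs 2: x=-3/2 → posterior Inverse-Gamma(4, 277/8)
obs 3: x=1 → posterior Inverse-Gamma(9/2, 281/8)
obs 4: x=5/4 → posterior Inverse-Gamma(5, 1149/32)
obs 5: x=2 → posterior Inverse-Gamma(11/2, 1213/32)
obs 6: x=8 → posterior Inverse-Gamma(6, 2237/32)
obs 7: x=3 → posterior Inverse-Gamma(13/2, 2381/32)
obs 8: x=-4 → posterior Inverse-Gamma(7, 2637/32)
obs 9: x=4 → posterior Inverse-Gamma(15/2, 2893/32)
obs 10: x=-5/4 → posterior Inverse-Gamma(8, 1459/16)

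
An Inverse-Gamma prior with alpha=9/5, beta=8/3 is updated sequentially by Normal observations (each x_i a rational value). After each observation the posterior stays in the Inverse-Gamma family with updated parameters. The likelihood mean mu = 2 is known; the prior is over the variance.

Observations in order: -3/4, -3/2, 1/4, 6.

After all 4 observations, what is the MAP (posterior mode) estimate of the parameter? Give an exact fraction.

5305/1152

obs 1: x=-3/4 → posterior Inverse-Gamma(23/10, 619/96)
obs 2: x=-3/2 → posterior Inverse-Gamma(14/5, 1207/96)
obs 3: x=1/4 → posterior Inverse-Gamma(33/10, 677/48)
obs 4: x=6 → posterior Inverse-Gamma(19/5, 1061/48)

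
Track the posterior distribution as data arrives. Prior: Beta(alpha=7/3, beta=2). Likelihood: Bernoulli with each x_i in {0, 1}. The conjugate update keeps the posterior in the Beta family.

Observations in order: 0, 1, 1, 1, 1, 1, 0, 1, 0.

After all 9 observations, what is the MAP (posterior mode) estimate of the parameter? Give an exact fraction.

obs 1: x=0 → posterior Beta(7/3, 3)
obs 2: x=1 → posterior Beta(10/3, 3)
obs 3: x=1 → posterior Beta(13/3, 3)
obs 4: x=1 → posterior Beta(16/3, 3)
obs 5: x=1 → posterior Beta(19/3, 3)
obs 6: x=1 → posterior Beta(22/3, 3)
obs 7: x=0 → posterior Beta(22/3, 4)
obs 8: x=1 → posterior Beta(25/3, 4)
obs 9: x=0 → posterior Beta(25/3, 5)

11/17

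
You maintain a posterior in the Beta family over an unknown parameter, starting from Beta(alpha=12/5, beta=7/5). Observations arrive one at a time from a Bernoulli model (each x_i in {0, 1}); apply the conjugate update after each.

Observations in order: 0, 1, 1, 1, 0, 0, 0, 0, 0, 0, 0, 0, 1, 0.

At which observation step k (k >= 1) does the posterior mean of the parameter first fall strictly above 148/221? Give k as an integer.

k = 4

obs 1: x=0 → posterior Beta(12/5, 12/5)
obs 2: x=1 → posterior Beta(17/5, 12/5)
obs 3: x=1 → posterior Beta(22/5, 12/5)
obs 4: x=1 → posterior Beta(27/5, 12/5)
obs 5: x=0 → posterior Beta(27/5, 17/5)
obs 6: x=0 → posterior Beta(27/5, 22/5)
obs 7: x=0 → posterior Beta(27/5, 27/5)
obs 8: x=0 → posterior Beta(27/5, 32/5)
obs 9: x=0 → posterior Beta(27/5, 37/5)
obs 10: x=0 → posterior Beta(27/5, 42/5)
obs 11: x=0 → posterior Beta(27/5, 47/5)
obs 12: x=0 → posterior Beta(27/5, 52/5)
obs 13: x=1 → posterior Beta(32/5, 52/5)
obs 14: x=0 → posterior Beta(32/5, 57/5)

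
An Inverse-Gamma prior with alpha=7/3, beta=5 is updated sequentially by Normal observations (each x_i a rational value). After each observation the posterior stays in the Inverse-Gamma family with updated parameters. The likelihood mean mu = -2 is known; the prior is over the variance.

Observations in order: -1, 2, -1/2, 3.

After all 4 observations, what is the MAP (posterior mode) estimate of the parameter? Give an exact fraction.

651/128

obs 1: x=-1 → posterior Inverse-Gamma(17/6, 11/2)
obs 2: x=2 → posterior Inverse-Gamma(10/3, 27/2)
obs 3: x=-1/2 → posterior Inverse-Gamma(23/6, 117/8)
obs 4: x=3 → posterior Inverse-Gamma(13/3, 217/8)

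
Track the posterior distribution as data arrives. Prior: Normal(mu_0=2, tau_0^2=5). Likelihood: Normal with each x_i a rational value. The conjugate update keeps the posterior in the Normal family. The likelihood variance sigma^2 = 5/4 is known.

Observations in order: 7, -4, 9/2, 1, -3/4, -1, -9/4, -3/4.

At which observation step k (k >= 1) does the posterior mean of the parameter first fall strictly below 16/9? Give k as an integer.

k = 2

obs 1: x=7 → posterior Normal(6, 1)
obs 2: x=-4 → posterior Normal(14/9, 5/9)
obs 3: x=9/2 → posterior Normal(32/13, 5/13)
obs 4: x=1 → posterior Normal(36/17, 5/17)
obs 5: x=-3/4 → posterior Normal(11/7, 5/21)
obs 6: x=-1 → posterior Normal(29/25, 1/5)
obs 7: x=-9/4 → posterior Normal(20/29, 5/29)
obs 8: x=-3/4 → posterior Normal(17/33, 5/33)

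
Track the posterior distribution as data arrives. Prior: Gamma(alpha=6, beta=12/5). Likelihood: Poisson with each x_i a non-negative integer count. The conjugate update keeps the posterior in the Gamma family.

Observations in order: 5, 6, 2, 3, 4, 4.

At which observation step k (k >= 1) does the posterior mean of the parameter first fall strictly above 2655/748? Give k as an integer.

obs 1: x=5 → posterior Gamma(11, 17/5)
obs 2: x=6 → posterior Gamma(17, 22/5)
obs 3: x=2 → posterior Gamma(19, 27/5)
obs 4: x=3 → posterior Gamma(22, 32/5)
obs 5: x=4 → posterior Gamma(26, 37/5)
obs 6: x=4 → posterior Gamma(30, 42/5)

k = 2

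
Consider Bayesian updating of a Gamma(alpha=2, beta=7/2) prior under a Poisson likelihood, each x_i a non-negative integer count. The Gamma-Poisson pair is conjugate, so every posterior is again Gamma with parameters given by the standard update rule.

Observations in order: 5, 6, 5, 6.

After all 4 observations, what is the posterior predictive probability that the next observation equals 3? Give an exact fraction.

350149533677387237548828125000000/1667711322168688287513535727415473

obs 1: x=5 → posterior Gamma(7, 9/2)
obs 2: x=6 → posterior Gamma(13, 11/2)
obs 3: x=5 → posterior Gamma(18, 13/2)
obs 4: x=6 → posterior Gamma(24, 15/2)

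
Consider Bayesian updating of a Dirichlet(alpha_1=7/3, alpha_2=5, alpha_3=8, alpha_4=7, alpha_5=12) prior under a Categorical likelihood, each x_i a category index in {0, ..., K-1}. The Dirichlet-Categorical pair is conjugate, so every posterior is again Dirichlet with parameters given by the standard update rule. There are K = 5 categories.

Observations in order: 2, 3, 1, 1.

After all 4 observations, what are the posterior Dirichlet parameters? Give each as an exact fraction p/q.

obs 1: x=2 → posterior Dirichlet(7/3, 5, 9, 7, 12)
obs 2: x=3 → posterior Dirichlet(7/3, 5, 9, 8, 12)
obs 3: x=1 → posterior Dirichlet(7/3, 6, 9, 8, 12)
obs 4: x=1 → posterior Dirichlet(7/3, 7, 9, 8, 12)

alpha_1=7/3, alpha_2=7, alpha_3=9, alpha_4=8, alpha_5=12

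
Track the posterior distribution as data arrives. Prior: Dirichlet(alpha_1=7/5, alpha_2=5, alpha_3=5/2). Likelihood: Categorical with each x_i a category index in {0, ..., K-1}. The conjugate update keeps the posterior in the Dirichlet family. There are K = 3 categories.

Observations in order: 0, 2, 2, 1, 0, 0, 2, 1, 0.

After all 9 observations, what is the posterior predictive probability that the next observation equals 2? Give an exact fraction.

55/179

obs 1: x=0 → posterior Dirichlet(12/5, 5, 5/2)
obs 2: x=2 → posterior Dirichlet(12/5, 5, 7/2)
obs 3: x=2 → posterior Dirichlet(12/5, 5, 9/2)
obs 4: x=1 → posterior Dirichlet(12/5, 6, 9/2)
obs 5: x=0 → posterior Dirichlet(17/5, 6, 9/2)
obs 6: x=0 → posterior Dirichlet(22/5, 6, 9/2)
obs 7: x=2 → posterior Dirichlet(22/5, 6, 11/2)
obs 8: x=1 → posterior Dirichlet(22/5, 7, 11/2)
obs 9: x=0 → posterior Dirichlet(27/5, 7, 11/2)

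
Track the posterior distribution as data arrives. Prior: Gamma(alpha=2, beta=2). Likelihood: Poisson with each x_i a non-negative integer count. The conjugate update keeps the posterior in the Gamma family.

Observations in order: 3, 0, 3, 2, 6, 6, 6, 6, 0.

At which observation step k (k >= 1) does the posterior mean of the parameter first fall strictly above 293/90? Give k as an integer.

k = 8

obs 1: x=3 → posterior Gamma(5, 3)
obs 2: x=0 → posterior Gamma(5, 4)
obs 3: x=3 → posterior Gamma(8, 5)
obs 4: x=2 → posterior Gamma(10, 6)
obs 5: x=6 → posterior Gamma(16, 7)
obs 6: x=6 → posterior Gamma(22, 8)
obs 7: x=6 → posterior Gamma(28, 9)
obs 8: x=6 → posterior Gamma(34, 10)
obs 9: x=0 → posterior Gamma(34, 11)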